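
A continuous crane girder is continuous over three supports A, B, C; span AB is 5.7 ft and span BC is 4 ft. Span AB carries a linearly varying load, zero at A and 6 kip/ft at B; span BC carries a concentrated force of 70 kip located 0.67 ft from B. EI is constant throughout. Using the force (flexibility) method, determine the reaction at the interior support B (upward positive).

Insert a hinge at B; M_B is the redundant, and each span becomes simply supported.
End slopes at the hinge B, treating each span as simply supported:
  span AB: triangular load, peak 6: w₀L³/(45EI) = 24.69/EI
  span BC: point load 70 at a = 0.67: Pab(L + b)/(6LEI) = 47.7/EI
  relative rotation θ_0 = (24.69 + 47.7)/EI = 72.39/EI
A unit hogging moment at B produces rotation L₁/(3EI) + L₂/(3EI) = 3.233/EI.
Compatibility: M_B·(L₁+L₂)/(3EI) = θ_0, giving M_B = 22.39 kip·ft (hogging).
Span AB, ΣM about A with M_B applied at B: R_B^{AB}·5.7 = 64.98 + 22.39, so R_B^{AB} = 15.33 kip and R_A = 17.1 − 15.33 = 1.772 kip.
Span BC, ΣM about C: R_B^{BC}·4 = 233.1 + 22.39, so R_B^{BC} = 63.87 kip and R_C = 70 − 63.87 = 6.128 kip.
R_B = 15.33 + 63.87 = 79.2 kip.

R_B = 79.2 kip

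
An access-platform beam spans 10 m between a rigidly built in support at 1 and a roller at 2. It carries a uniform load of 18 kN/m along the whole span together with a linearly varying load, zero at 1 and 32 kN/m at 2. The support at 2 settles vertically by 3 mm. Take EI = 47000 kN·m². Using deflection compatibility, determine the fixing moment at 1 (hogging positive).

M_1 = 415.9 kN·m

Take the reaction at 2 as the redundant and release it; the primary structure is a cantilever fixed at 1.
Primary-structure tip deflection at 2 by superposition:
  UDL 18: wL⁴/(8EI) = 22500/EI
  triangular load, peak 32 at the free end: 11w₀L⁴/(120EI) = 29333/EI
  δ_0 = 51833/EI
Tip deflection under a unit load at 2: L³/(3EI) = 333.3/EI.
With EI = 47000 kN·m²: δ_0 = 1.1028 m and δ_{22} = 0.007092 m/kN.
Compatibility — the beam at 2 must follow the support down by 0.003 m: δ_0 − R_2·δ_{22} = 0.003, so R_2 = (1.1028 − 0.003)/0.007092 = 155.1 kN.
Moment equilibrium about 1: M_1 = Σ(load moments about 1) − R_2·L = 1967 − 155.1×10 = 415.9 kN·m.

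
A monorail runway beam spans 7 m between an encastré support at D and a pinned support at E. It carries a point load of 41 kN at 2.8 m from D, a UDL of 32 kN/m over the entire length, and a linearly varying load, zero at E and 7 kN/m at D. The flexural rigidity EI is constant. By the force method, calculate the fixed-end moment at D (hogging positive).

M_D = 274 kN·m

Remove the prop at E; the released (primary) structure is a cantilever built in at D.
Deflection at E on the released cantilever, summing each load's contribution:
  point load 41 at a = 2.8: Pa²(3L − a)/(6EI) = 975/EI
  UDL 32: wL⁴/(8EI) = 9604/EI
  triangular load, peak 7 at the fixed end: w₀L⁴/(30EI) = 560.2/EI
  δ_0 = 11139/EI
Tip deflection under a unit load at E: L³/(3EI) = 114.3/EI.
The prop prevents deflection at E: R_E = δ_0/δ_{EE} = 11139/114.3 = 97.43 kN.
Moment equilibrium about D: M_D = Σ(load moments about D) − R_E·L = 956 − 97.43×7 = 274 kN·m.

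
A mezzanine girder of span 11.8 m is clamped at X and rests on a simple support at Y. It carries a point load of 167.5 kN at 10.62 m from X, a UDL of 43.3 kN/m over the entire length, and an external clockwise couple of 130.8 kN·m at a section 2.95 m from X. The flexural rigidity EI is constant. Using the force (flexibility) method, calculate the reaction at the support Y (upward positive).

R_Y = 341.3 kN

Choose R_Y as the redundant. The primary structure is the cantilever fixed at X.
Deflection at Y on the released cantilever, summing each load's contribution:
  point load 167.5 at a = 10.62: Pa²(3L − a)/(6EI) = 78021/EI
  UDL 43.3: wL⁴/(8EI) = 104936/EI
  clockwise couple 130.8 at a = 2.95: M₀a(2L − a)/(2EI) = 3984/EI
  δ_0 = 186942/EI
Flexibility coefficient — unit upward force at Y: δ_{YY} = L³/(3EI) = 547.7/EI.
Compatibility at Y: δ_0 − R_Y·δ_{YY} = 0, so R_Y = 186942/547.7 = 341.3 kN.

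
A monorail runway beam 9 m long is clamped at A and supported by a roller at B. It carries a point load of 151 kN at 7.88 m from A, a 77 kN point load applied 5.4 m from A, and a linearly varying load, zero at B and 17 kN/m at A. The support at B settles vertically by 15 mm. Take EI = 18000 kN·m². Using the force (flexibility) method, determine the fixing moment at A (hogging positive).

M_A = 301.5 kN·m

Release the roller at B. Primary structure: cantilever fixed at A.
Primary-structure tip deflection at B by superposition:
  point load 151 at a = 7.88: Pa²(3L − a)/(6EI) = 29879/EI
  point load 77 at a = 5.4: Pa²(3L − a)/(6EI) = 8083/EI
  triangular load, peak 17 at the fixed end: w₀L⁴/(30EI) = 3718/EI
  δ_0 = 41680/EI
Flexibility coefficient — unit upward force at B: δ_{BB} = L³/(3EI) = 243/EI.
With EI = 18000 kN·m²: δ_0 = 2.3156 m and δ_{BB} = 0.0135 m/kN.
Compatibility — the beam at B must follow the support down by 0.015 m: δ_0 − R_B·δ_{BB} = 0.015, so R_B = (2.3156 − 0.015)/0.0135 = 170.4 kN.
Moment equilibrium about A: M_A = Σ(load moments about A) − R_B·L = 1835 − 170.4×9 = 301.5 kN·m.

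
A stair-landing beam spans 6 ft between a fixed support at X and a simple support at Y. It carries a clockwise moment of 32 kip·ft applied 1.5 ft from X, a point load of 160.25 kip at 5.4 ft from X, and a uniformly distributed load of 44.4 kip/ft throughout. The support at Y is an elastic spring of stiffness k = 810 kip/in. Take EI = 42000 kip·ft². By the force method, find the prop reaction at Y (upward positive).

R_Y = 226.1 kip

Take the reaction at Y as the redundant and release it; the primary structure is a cantilever fixed at X.
Free-end deflection of the primary structure under the applied loading (downward +):
  clockwise couple 32 at a = 1.5: M₀a(2L − a)/(2EI) = 252/EI
  point load 160.25 at a = 5.4: Pa²(3L − a)/(6EI) = 9813/EI
  UDL 44.4: wL⁴/(8EI) = 7193/EI
  δ_0 = 17258/EI
Tip deflection under a unit load at Y: L³/(3EI) = 72/EI.
With EI = 42000 kip·ft²: δ_0 = 0.4109 ft and δ_{YY} = 0.001714 ft/kip.
Compatibility — the spring shortens by R_Y/k under the reaction it provides: δ_0 − R_Y·δ_{YY} = R_Y/k. With 1/k = 1/(810×12) ft/kip = 0.000103 ft/kip, R_Y = δ_0 / (δ_{YY} + 1/k) = 0.4109 / (0.001714 + 0.000103) = 226.1 kip.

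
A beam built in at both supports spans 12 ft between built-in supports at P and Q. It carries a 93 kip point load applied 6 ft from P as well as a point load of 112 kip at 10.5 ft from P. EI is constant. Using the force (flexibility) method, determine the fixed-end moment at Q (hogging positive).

Release both end moments; the primary structure is a simply-supported span PQ with redundants M_P and M_Q.
End rotations of the released simple span under the applied load (×1/EI):
  at P: point load 93 at a = 6: Pab(L + b)/(6LEI) = 837/EI
  at Q: point load 93 at a = 6: Pab(L + a)/(6LEI) = 837/EI
  at P: point load 112 at a = 10.5: Pab(L + b)/(6LEI) = 330.8/EI
  at Q: point load 112 at a = 10.5: Pab(L + a)/(6LEI) = 551.2/EI
  θ_P0 = 1168/EI,  θ_Q0 = 1388/EI
Flexibility coefficients: a unit moment at one end gives L/(3EI) there and L/(6EI) at the far end, so f₁₁ = f₂₂ = 4/EI and f₁₂ = f₂₁ = 2/EI.
Compatibility — zero rotation at each built-in end:
  4 M_P + 2 M_Q = 1168
  2 M_P + 4 M_Q = 1388
Solving the pair gives M_P = 157.9 kip·ft and M_Q = 268.1 kip·ft (hogging).

M_Q = 268.1 kip·ft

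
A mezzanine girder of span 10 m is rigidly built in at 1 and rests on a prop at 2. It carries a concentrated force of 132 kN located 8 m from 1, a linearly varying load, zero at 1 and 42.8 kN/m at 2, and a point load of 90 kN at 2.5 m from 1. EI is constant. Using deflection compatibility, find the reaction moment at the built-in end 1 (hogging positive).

M_1 = 524 kN·m

Remove the prop at 2; the released (primary) structure is a cantilever built in at 1.
Downward deflection at the released point 2 due to the loads:
  point load 132 at a = 8: Pa²(3L − a)/(6EI) = 30976/EI
  triangular load, peak 42.8 at the free end: 11w₀L⁴/(120EI) = 39233/EI
  point load 90 at a = 2.5: Pa²(3L − a)/(6EI) = 2578/EI
  δ_0 = 72787/EI
Tip deflection under a unit load at 2: L³/(3EI) = 333.3/EI.
Compatibility at 2: δ_0 − R_2·δ_{22} = 0, so R_2 = 72787/333.3 = 218.4 kN.
Moment equilibrium about 1: M_1 = Σ(load moments about 1) − R_2·L = 2708 − 218.4×10 = 524 kN·m.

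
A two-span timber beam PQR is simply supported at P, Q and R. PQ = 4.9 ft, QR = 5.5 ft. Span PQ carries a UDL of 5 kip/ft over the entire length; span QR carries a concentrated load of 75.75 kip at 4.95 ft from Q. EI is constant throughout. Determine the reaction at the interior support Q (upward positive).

R_Q = 26.76 kip

Insert a hinge at Q; M_Q is the redundant, and each span becomes simply supported.
Rotations at Q on the released spans (each span's end-slope, ×1/EI):
  span PQ: UDL 5: wL³/(24EI) = 24.51/EI
  span QR: point load 75.75 at a = 4.95: Pab(L + b)/(6LEI) = 37.81/EI
  relative rotation θ_0 = (24.51 + 37.81)/EI = 62.32/EI
A unit hogging moment at Q produces rotation L₁/(3EI) + L₂/(3EI) = 3.467/EI.
Compatibility: M_Q·(L₁+L₂)/(3EI) = θ_0, giving M_Q = 17.98 kip·ft (hogging).
Span PQ, ΣM about P with M_Q applied at Q: R_Q^{PQ}·4.9 = 60.02 + 17.98, so R_Q^{PQ} = 15.92 kip and R_P = 24.5 − 15.92 = 8.581 kip.
Span QR, ΣM about R: R_Q^{QR}·5.5 = 41.66 + 17.98, so R_Q^{QR} = 10.84 kip and R_R = 75.75 − 10.84 = 64.91 kip.
R_Q = 15.92 + 10.84 = 26.76 kip.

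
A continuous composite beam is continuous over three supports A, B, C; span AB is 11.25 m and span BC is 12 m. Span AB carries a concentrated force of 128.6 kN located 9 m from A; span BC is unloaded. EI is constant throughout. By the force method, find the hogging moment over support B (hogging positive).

Release continuity at B by inserting a hinge; the redundant is the internal moment M_B. The primary structure is two simply-supported spans AB and BC.
Rotations at B on the released spans (each span's end-slope, ×1/EI):
  span AB: point load 128.6 at a = 9: Pab(L + a)/(6LEI) = 781.2/EI
  relative rotation θ_0 = (781.2 + 0)/EI = 781.2/EI
A unit hogging moment at B produces rotation L₁/(3EI) + L₂/(3EI) = 7.75/EI.
Slope continuity at B: θ_0 = M_B·7.75/EI, so M_B = 781.2/7.75 = 100.8 kN·m (hogging).

M_B = 100.8 kN·m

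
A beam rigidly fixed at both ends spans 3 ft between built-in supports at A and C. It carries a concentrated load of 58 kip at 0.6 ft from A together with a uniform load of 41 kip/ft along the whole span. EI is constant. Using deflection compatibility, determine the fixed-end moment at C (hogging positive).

Take the two fixed-end moments M_A, M_C as redundants; the released structure is the simple span AC.
On the primary (simply-supported) span, the end slopes from the loading are:
  at A: point load 58 at a = 0.6: Pab(L + b)/(6LEI) = 25.06/EI
  at C: point load 58 at a = 0.6: Pab(L + a)/(6LEI) = 16.7/EI
  at A: UDL 41: wL³/(24EI) = 46.12/EI
  at C: UDL 41: wL³/(24EI) = 46.12/EI
  θ_A0 = 71.18/EI,  θ_C0 = 62.83/EI
Flexibility coefficients: a unit moment at one end gives L/(3EI) there and L/(6EI) at the far end, so f₁₁ = f₂₂ = 1/EI and f₁₂ = f₂₁ = 0.5/EI.
Compatibility — zero rotation at each built-in end:
  1 M_A + 0.5 M_C = 71.18
  0.5 M_A + 1 M_C = 62.83
Solving the pair gives M_A = 53.02 kip·ft and M_C = 36.32 kip·ft (hogging).

M_C = 36.32 kip·ft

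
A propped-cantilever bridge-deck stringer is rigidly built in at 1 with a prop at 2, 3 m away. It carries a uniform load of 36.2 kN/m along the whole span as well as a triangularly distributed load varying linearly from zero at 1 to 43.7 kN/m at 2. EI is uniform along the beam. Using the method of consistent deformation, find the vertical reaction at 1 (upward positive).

R_1 = 97.37 kN

Remove the prop at 2; the released (primary) structure is a cantilever built in at 1.
Downward deflection at the released point 2 due to the loads:
  UDL 36.2: wL⁴/(8EI) = 366.5/EI
  triangular load, peak 43.7 at the free end: 11w₀L⁴/(120EI) = 324.5/EI
  δ_0 = 691/EI
Flexibility coefficient — unit upward force at 2: δ_{22} = L³/(3EI) = 9/EI.
Compatibility at 2: δ_0 − R_2·δ_{22} = 0, so R_2 = 691/9 = 76.78 kN.
Vertical equilibrium: R_1 = ΣP − R_2 = 174.2 − 76.78 = 97.37 kN.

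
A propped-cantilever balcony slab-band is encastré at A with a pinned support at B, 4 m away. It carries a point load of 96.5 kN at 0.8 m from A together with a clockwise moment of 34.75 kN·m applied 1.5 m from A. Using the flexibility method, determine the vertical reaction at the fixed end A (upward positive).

Release the roller at B. Primary structure: cantilever fixed at A.
Primary-structure tip deflection at B by superposition:
  point load 96.5 at a = 0.8: Pa²(3L − a)/(6EI) = 115.3/EI
  clockwise couple 34.75 at a = 1.5: M₀a(2L − a)/(2EI) = 169.4/EI
  δ_0 = 284.7/EI
Tip deflection under a unit load at B: L³/(3EI) = 21.33/EI.
Compatibility at B: δ_0 − R_B·δ_{BB} = 0, so R_B = 284.7/21.33 = 13.34 kN.
Vertical equilibrium: R_A = ΣP − R_B = 96.5 − 13.34 = 83.16 kN.

R_A = 83.16 kN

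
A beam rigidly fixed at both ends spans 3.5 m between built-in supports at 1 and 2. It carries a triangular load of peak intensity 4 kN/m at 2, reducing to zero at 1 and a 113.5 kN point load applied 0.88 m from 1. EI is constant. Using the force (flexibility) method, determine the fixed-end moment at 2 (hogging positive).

M_2 = 21.25 kN·m

Take the two fixed-end moments M_1, M_2 as redundants; the released structure is the simple span 12.
On the primary (simply-supported) span, the end slopes from the loading are:
  at 1: triangular load, peak 4: 7w₀L³/(360EI) = 3.335/EI
  at 2: triangular load, peak 4: w₀L³/(45EI) = 3.811/EI
  at 1: point load 113.5 at a = 0.88: Pab(L + b)/(6LEI) = 76.26/EI
  at 2: point load 113.5 at a = 0.88: Pab(L + a)/(6LEI) = 54.58/EI
  θ_10 = 79.6/EI,  θ_20 = 58.39/EI
Flexibility coefficients: a unit moment at one end gives L/(3EI) there and L/(6EI) at the far end, so f₁₁ = f₂₂ = 1.167/EI and f₁₂ = f₂₁ = 0.5833/EI.
Compatibility — zero rotation at each built-in end:
  1.167 M_1 + 0.5833 M_2 = 79.6
  0.5833 M_1 + 1.167 M_2 = 58.39
Solving the pair gives M_1 = 57.6 kN·m and M_2 = 21.25 kN·m (hogging).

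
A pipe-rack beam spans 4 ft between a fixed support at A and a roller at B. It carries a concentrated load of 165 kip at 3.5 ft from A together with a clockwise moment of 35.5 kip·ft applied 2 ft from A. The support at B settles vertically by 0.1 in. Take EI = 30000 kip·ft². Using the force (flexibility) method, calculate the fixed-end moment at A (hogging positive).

M_A = 83.04 kip·ft

Take the reaction at B as the redundant and release it; the primary structure is a cantilever fixed at A.
Deflection at B on the released cantilever, summing each load's contribution:
  point load 165 at a = 3.5: Pa²(3L − a)/(6EI) = 2863/EI
  clockwise couple 35.5 at a = 2: M₀a(2L − a)/(2EI) = 213/EI
  δ_0 = 3076/EI
Tip deflection under a unit load at B: L³/(3EI) = 21.33/EI.
With EI = 30000 kip·ft²: δ_0 = 0.10255 ft and δ_{BB} = 0.000711 ft/kip.
Compatibility — the beam at B must follow the support down by 0.008333 ft: δ_0 − R_B·δ_{BB} = 0.008333, so R_B = (0.10255 − 0.008333)/0.000711 = 132.5 kip.
Moment equilibrium about A: M_A = Σ(load moments about A) − R_B·L = 613 − 132.5×4 = 83.04 kip·ft.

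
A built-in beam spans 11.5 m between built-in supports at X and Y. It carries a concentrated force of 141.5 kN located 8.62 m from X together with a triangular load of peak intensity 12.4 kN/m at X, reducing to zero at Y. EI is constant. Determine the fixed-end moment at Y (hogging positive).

Take the two fixed-end moments M_X, M_Y as redundants; the released structure is the simple span XY.
End rotations of the released simple span under the applied load (×1/EI):
  at X: point load 141.5 at a = 8.62: Pab(L + b)/(6LEI) = 732.1/EI
  at Y: point load 141.5 at a = 8.62: Pab(L + a)/(6LEI) = 1024/EI
  at X: triangular load, peak 12.4: w₀L³/(45EI) = 419.1/EI
  at Y: triangular load, peak 12.4: 7w₀L³/(360EI) = 366.7/EI
  θ_X0 = 1151/EI,  θ_Y0 = 1391/EI
Flexibility coefficients: a unit moment at one end gives L/(3EI) there and L/(6EI) at the far end, so f₁₁ = f₂₂ = 3.833/EI and f₁₂ = f₂₁ = 1.917/EI.
Compatibility — zero rotation at each built-in end:
  3.833 M_X + 1.917 M_Y = 1151
  1.917 M_X + 3.833 M_Y = 1391
Solving the pair gives M_X = 158.5 kN·m and M_Y = 283.6 kN·m (hogging).

M_Y = 283.6 kN·m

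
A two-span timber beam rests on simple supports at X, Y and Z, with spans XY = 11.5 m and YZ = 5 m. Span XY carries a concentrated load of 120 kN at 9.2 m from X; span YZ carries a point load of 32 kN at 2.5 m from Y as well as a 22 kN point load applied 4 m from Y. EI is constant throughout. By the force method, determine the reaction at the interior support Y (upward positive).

Take M_Y as the redundant. Released structure: two simple spans XY and YZ with a hinge at Y.
Rotations at Y on the released spans (each span's end-slope, ×1/EI):
  span XY: point load 120 at a = 9.2: Pab(L + a)/(6LEI) = 761.8/EI
  span YZ: point load 32 at a = 2.5: Pab(L + b)/(6LEI) = 50/EI
  span YZ: point load 22 at a = 4: Pab(L + b)/(6LEI) = 17.6/EI
  relative rotation θ_0 = (761.8 + 67.6)/EI = 829.4/EI
A unit hogging moment at Y produces rotation L₁/(3EI) + L₂/(3EI) = 5.5/EI.
Compatibility: M_Y·(L₁+L₂)/(3EI) = θ_0, giving M_Y = 150.8 kN·m (hogging).
Span XY, ΣM about X with M_Y applied at Y: R_Y^{XY}·11.5 = 1104 + 150.8, so R_Y^{XY} = 109.1 kN and R_X = 120 − 109.1 = 10.89 kN.
Span YZ, ΣM about Z: R_Y^{YZ}·5 = 102 + 150.8, so R_Y^{YZ} = 50.56 kN and R_Z = 54 − 50.56 = 3.441 kN.
R_Y = 109.1 + 50.56 = 159.7 kN.

R_Y = 159.7 kN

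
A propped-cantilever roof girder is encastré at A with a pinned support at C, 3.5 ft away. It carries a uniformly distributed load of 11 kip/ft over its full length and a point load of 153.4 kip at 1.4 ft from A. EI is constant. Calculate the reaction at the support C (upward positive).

R_C = 46.34 kip

Remove the prop at C; the released (primary) structure is a cantilever built in at A.
Primary-structure tip deflection at C by superposition:
  UDL 11: wL⁴/(8EI) = 206.3/EI
  point load 153.4 at a = 1.4: Pa²(3L − a)/(6EI) = 456/EI
  δ_0 = 662.3/EI
Tip deflection under a unit load at C: L³/(3EI) = 14.29/EI.
Compatibility at C: δ_0 − R_C·δ_{CC} = 0, so R_C = 662.3/14.29 = 46.34 kip.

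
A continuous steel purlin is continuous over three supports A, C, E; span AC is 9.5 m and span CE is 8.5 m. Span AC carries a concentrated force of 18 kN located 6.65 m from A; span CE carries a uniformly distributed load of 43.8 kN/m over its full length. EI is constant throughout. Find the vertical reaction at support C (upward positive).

R_C = 244 kN

Release continuity at C by inserting a hinge; the redundant is the internal moment M_C. The primary structure is two simply-supported spans AC and CE.
Rotations at C on the released spans (each span's end-slope, ×1/EI):
  span AC: point load 18 at a = 6.65: Pab(L + a)/(6LEI) = 96.66/EI
  span CE: UDL 43.8: wL³/(24EI) = 1121/EI
  relative rotation θ_0 = (96.66 + 1121)/EI = 1217/EI
A unit hogging moment at C produces rotation L₁/(3EI) + L₂/(3EI) = 6/EI.
Compatibility: M_C·(L₁+L₂)/(3EI) = θ_0, giving M_C = 202.9 kN·m (hogging).
Span AC, ΣM about A with M_C applied at C: R_C^{AC}·9.5 = 119.7 + 202.9, so R_C^{AC} = 33.96 kN and R_A = 18 − 33.96 = -15.96 kN.
Span CE, ΣM about E: R_C^{CE}·8.5 = 1582 + 202.9, so R_C^{CE} = 210 kN and R_E = 372.3 − 210 = 162.3 kN.
R_C = 33.96 + 210 = 244 kN.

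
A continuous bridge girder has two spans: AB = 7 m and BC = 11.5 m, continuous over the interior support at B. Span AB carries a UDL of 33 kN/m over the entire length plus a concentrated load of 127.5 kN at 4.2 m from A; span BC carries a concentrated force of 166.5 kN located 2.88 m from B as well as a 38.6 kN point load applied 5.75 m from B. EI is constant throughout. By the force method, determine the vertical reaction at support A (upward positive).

R_A = 111 kN

Insert a hinge at B; M_B is the redundant, and each span becomes simply supported.
Discontinuity in slope at B on the released structure — sum the simple-span end rotations:
  span AB: UDL 33: wL³/(24EI) = 471.6/EI
  span AB: point load 127.5 at a = 4.2: Pab(L + a)/(6LEI) = 399.8/EI
  span BC: point load 166.5 at a = 2.88: Pab(L + b)/(6LEI) = 1205/EI
  span BC: point load 38.6 at a = 5.75: Pab(L + b)/(6LEI) = 319.1/EI
  relative rotation θ_0 = (871.5 + 1524)/EI = 2396/EI
A unit hogging moment at B produces rotation L₁/(3EI) + L₂/(3EI) = 6.167/EI.
Compatibility: M_B·(L₁+L₂)/(3EI) = θ_0, giving M_B = 388.5 kN·m (hogging).
Span AB, ΣM about A with M_B applied at B: R_B^{AB}·7 = 1344 + 388.5, so R_B^{AB} = 247.5 kN and R_A = 358.5 − 247.5 = 111 kN.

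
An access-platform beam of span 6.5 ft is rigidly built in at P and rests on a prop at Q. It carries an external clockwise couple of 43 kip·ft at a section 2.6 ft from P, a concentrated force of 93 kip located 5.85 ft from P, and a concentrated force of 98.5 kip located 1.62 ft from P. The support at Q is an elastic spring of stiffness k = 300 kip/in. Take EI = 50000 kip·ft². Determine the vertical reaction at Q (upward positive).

Take the reaction at Q as the redundant and release it; the primary structure is a cantilever fixed at P.
Deflection at Q on the released cantilever, summing each load's contribution:
  clockwise couple 43 at a = 2.6: M₀a(2L − a)/(2EI) = 581.4/EI
  point load 93 at a = 5.85: Pa²(3L − a)/(6EI) = 7241/EI
  point load 98.5 at a = 1.62: Pa²(3L − a)/(6EI) = 770.3/EI
  δ_0 = 8592/EI
Tip deflection under a unit load at Q: L³/(3EI) = 91.54/EI.
With EI = 50000 kip·ft²: δ_0 = 0.17185 ft and δ_{QQ} = 0.001831 ft/kip.
Compatibility — the spring shortens by R_Q/k under the reaction it provides: δ_0 − R_Q·δ_{QQ} = R_Q/k. With 1/k = 1/(300×12) ft/kip = 0.000278 ft/kip, R_Q = δ_0 / (δ_{QQ} + 1/k) = 0.17185 / (0.001831 + 0.000278) = 81.5 kip.

R_Q = 81.5 kip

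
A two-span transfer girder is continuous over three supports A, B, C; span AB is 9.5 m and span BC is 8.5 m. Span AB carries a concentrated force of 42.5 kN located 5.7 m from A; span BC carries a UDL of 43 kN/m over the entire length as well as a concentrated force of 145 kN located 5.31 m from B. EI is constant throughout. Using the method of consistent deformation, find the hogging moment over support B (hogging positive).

M_B = 318.1 kN·m

Take M_B as the redundant. Released structure: two simple spans AB and BC with a hinge at B.
Rotations at B on the released spans (each span's end-slope, ×1/EI):
  span AB: point load 42.5 at a = 5.7: Pab(L + a)/(6LEI) = 245.5/EI
  span BC: UDL 43: wL³/(24EI) = 1100/EI
  span BC: point load 145 at a = 5.31: Pab(L + b)/(6LEI) = 563/EI
  relative rotation θ_0 = (245.5 + 1663)/EI = 1909/EI
A unit hogging moment at B produces rotation L₁/(3EI) + L₂/(3EI) = 6/EI.
Compatibility: M_B·(L₁+L₂)/(3EI) = θ_0, giving M_B = 318.1 kN·m (hogging).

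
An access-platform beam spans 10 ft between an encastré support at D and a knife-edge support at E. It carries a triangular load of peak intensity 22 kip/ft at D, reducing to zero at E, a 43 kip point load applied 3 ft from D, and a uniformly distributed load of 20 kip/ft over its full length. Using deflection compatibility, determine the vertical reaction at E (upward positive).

R_E = 102.2 kip

Remove the prop at E; the released (primary) structure is a cantilever built in at D.
Deflection at E on the released cantilever, summing each load's contribution:
  triangular load, peak 22 at the fixed end: w₀L⁴/(30EI) = 7333/EI
  point load 43 at a = 3: Pa²(3L − a)/(6EI) = 1742/EI
  UDL 20: wL⁴/(8EI) = 25000/EI
  δ_0 = 34075/EI
Flexibility coefficient — unit upward force at E: δ_{EE} = L³/(3EI) = 333.3/EI.
The prop prevents deflection at E: R_E = δ_0/δ_{EE} = 34075/333.3 = 102.2 kip.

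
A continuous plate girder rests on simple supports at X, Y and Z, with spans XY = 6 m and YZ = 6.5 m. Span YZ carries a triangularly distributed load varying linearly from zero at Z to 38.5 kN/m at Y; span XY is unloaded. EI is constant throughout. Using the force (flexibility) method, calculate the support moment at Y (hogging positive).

Insert a hinge at Y; M_Y is the redundant, and each span becomes simply supported.
Rotations at Y on the released spans (each span's end-slope, ×1/EI):
  span YZ: triangular load, peak 38.5: w₀L³/(45EI) = 235/EI
  relative rotation θ_0 = (0 + 235)/EI = 235/EI
A unit hogging moment at Y produces rotation L₁/(3EI) + L₂/(3EI) = 4.167/EI.
Compatibility: M_Y·(L₁+L₂)/(3EI) = θ_0, giving M_Y = 56.39 kN·m (hogging).

M_Y = 56.39 kN·m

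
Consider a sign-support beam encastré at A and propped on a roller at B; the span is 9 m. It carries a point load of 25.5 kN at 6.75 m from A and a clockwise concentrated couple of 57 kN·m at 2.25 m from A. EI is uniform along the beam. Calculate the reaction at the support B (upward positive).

R_B = 20.29 kN

Remove the prop at B; the released (primary) structure is a cantilever built in at A.
Downward deflection at the released point B due to the loads:
  point load 25.5 at a = 6.75: Pa²(3L − a)/(6EI) = 3921/EI
  clockwise couple 57 at a = 2.25: M₀a(2L − a)/(2EI) = 1010/EI
  δ_0 = 4931/EI
Tip deflection under a unit load at B: L³/(3EI) = 243/EI.
Compatibility at B: δ_0 − R_B·δ_{BB} = 0, so R_B = 4931/243 = 20.29 kN.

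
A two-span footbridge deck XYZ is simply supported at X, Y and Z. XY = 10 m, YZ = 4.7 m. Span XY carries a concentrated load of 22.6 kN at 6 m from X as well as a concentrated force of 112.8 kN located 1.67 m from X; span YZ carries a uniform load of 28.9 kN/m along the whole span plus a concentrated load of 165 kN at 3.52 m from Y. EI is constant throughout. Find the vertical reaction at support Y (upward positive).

Take M_Y as the redundant. Released structure: two simple spans XY and YZ with a hinge at Y.
Rotations at Y on the released spans (each span's end-slope, ×1/EI):
  span XY: point load 22.6 at a = 6: Pab(L + a)/(6LEI) = 144.6/EI
  span XY: point load 112.8 at a = 1.67: Pab(L + a)/(6LEI) = 305.2/EI
  span YZ: UDL 28.9: wL³/(24EI) = 125/EI
  span YZ: point load 165 at a = 3.52: Pab(L + b)/(6LEI) = 142.9/EI
  relative rotation θ_0 = (449.8 + 267.9)/EI = 717.8/EI
A unit hogging moment at Y produces rotation L₁/(3EI) + L₂/(3EI) = 4.9/EI.
Slope continuity at Y: θ_0 = M_Y·4.9/EI, so M_Y = 717.8/4.9 = 146.5 kN·m (hogging).
Span XY, ΣM about X with M_Y applied at Y: R_Y^{XY}·10 = 324 + 146.5, so R_Y^{XY} = 47.05 kN and R_X = 135.4 − 47.05 = 88.35 kN.
Span YZ, ΣM about Z: R_Y^{YZ}·4.7 = 513.9 + 146.5, so R_Y^{YZ} = 140.5 kN and R_Z = 300.8 − 140.5 = 160.3 kN.
R_Y = 47.05 + 140.5 = 187.6 kN.

R_Y = 187.6 kN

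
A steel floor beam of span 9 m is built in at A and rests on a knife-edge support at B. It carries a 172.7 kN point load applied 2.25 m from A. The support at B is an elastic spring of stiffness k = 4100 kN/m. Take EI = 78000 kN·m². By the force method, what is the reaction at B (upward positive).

Release the roller at B. Primary structure: cantilever fixed at A.
Primary-structure tip deflection at B by superposition:
  point load 172.7 at a = 2.25: Pa²(3L − a)/(6EI) = 3606/EI
Tip deflection under a unit load at B: L³/(3EI) = 243/EI.
With EI = 78000 kN·m²: δ_0 = 0.046237 m and δ_{BB} = 0.003115 m/kN.
Compatibility — the spring shortens by R_B/k under the reaction it provides: δ_0 − R_B·δ_{BB} = R_B/k. With 1/k = 0.000244 m/kN, R_B = δ_0 / (δ_{BB} + 1/k) = 0.046237 / (0.003115 + 0.000244) = 13.76 kN.

R_B = 13.76 kN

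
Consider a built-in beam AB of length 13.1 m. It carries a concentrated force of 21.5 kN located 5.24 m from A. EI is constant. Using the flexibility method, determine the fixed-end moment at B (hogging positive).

Release both end moments; the primary structure is a simply-supported span AB with redundants M_A and M_B.
Simple-span end rotations at A and B under the given loads:
  at A: point load 21.5 at a = 5.24: Pab(L + b)/(6LEI) = 236.1/EI
  at B: point load 21.5 at a = 5.24: Pab(L + a)/(6LEI) = 206.6/EI
  θ_A0 = 236.1/EI,  θ_B0 = 206.6/EI
Flexibility coefficients: a unit moment at one end gives L/(3EI) there and L/(6EI) at the far end, so f₁₁ = f₂₂ = 4.367/EI and f₁₂ = f₂₁ = 2.183/EI.
Compatibility — zero rotation at each built-in end:
  4.367 M_A + 2.183 M_B = 236.1
  2.183 M_A + 4.367 M_B = 206.6
Solving the pair gives M_A = 40.56 kN·m and M_B = 27.04 kN·m (hogging).

M_B = 27.04 kN·m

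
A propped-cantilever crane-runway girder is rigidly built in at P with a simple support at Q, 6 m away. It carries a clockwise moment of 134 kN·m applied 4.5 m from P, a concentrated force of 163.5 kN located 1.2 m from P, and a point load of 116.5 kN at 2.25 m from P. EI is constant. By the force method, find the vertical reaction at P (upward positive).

R_P = 217.9 kN

Take the reaction at Q as the redundant and release it; the primary structure is a cantilever fixed at P.
Deflection at Q on the released cantilever, summing each load's contribution:
  clockwise couple 134 at a = 4.5: M₀a(2L − a)/(2EI) = 2261/EI
  point load 163.5 at a = 1.2: Pa²(3L − a)/(6EI) = 659.2/EI
  point load 116.5 at a = 2.25: Pa²(3L − a)/(6EI) = 1548/EI
  δ_0 = 4469/EI
Tip deflection under a unit load at Q: L³/(3EI) = 72/EI.
Compatibility at Q: δ_0 − R_Q·δ_{QQ} = 0, so R_Q = 4469/72 = 62.06 kN.
Vertical equilibrium: R_P = ΣP − R_Q = 280 − 62.06 = 217.9 kN.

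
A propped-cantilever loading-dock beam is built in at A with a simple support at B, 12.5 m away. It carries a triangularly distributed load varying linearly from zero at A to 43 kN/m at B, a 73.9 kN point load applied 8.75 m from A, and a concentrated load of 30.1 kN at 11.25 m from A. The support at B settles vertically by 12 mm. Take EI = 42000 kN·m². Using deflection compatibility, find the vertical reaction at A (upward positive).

Remove the prop at B; the released (primary) structure is a cantilever built in at A.
Deflection at B on the released cantilever, summing each load's contribution:
  triangular load, peak 43 at the free end: 11w₀L⁴/(120EI) = 96232/EI
  point load 73.9 at a = 8.75: Pa²(3L − a)/(6EI) = 27111/EI
  point load 30.1 at a = 11.25: Pa²(3L − a)/(6EI) = 16667/EI
  δ_0 = 140010/EI
Tip deflection under a unit load at B: L³/(3EI) = 651/EI.
With EI = 42000 kN·m²: δ_0 = 3.3336 m and δ_{BB} = 0.015501 m/kN.
Compatibility — the beam at B must follow the support down by 0.012 m: δ_0 − R_B·δ_{BB} = 0.012, so R_B = (3.3336 − 0.012)/0.015501 = 214.3 kN.
Vertical equilibrium: R_A = ΣP − R_B = 372.8 − 214.3 = 158.5 kN.

R_A = 158.5 kN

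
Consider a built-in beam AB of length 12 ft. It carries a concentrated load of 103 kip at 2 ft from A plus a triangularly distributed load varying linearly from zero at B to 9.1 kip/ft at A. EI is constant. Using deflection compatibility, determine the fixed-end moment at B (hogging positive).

Release both end moments; the primary structure is a simply-supported span AB with redundants M_A and M_B.
On the primary (simply-supported) span, the end slopes from the loading are:
  at A: point load 103 at a = 2: Pab(L + b)/(6LEI) = 629.4/EI
  at B: point load 103 at a = 2: Pab(L + a)/(6LEI) = 400.6/EI
  at A: triangular load, peak 9.1: w₀L³/(45EI) = 349.4/EI
  at B: triangular load, peak 9.1: 7w₀L³/(360EI) = 305.8/EI
  θ_A0 = 978.9/EI,  θ_B0 = 706.3/EI
Flexibility coefficients: a unit moment at one end gives L/(3EI) there and L/(6EI) at the far end, so f₁₁ = f₂₂ = 4/EI and f₁₂ = f₂₁ = 2/EI.
Compatibility — zero rotation at each built-in end:
  4 M_A + 2 M_B = 978.9
  2 M_A + 4 M_B = 706.3
Solving the pair gives M_A = 208.6 kip·ft and M_B = 72.29 kip·ft (hogging).

M_B = 72.29 kip·ft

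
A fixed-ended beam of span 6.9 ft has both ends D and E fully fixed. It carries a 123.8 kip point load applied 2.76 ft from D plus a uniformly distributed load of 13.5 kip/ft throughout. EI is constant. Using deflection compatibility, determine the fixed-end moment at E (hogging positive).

Release both end moments; the primary structure is a simply-supported span DE with redundants M_D and M_E.
On the primary (simply-supported) span, the end slopes from the loading are:
  at D: point load 123.8 at a = 2.76: Pab(L + b)/(6LEI) = 377.2/EI
  at E: point load 123.8 at a = 2.76: Pab(L + a)/(6LEI) = 330.1/EI
  at D: UDL 13.5: wL³/(24EI) = 184.8/EI
  at E: UDL 13.5: wL³/(24EI) = 184.8/EI
  θ_D0 = 562/EI,  θ_E0 = 514.9/EI
Flexibility coefficients: a unit moment at one end gives L/(3EI) there and L/(6EI) at the far end, so f₁₁ = f₂₂ = 2.3/EI and f₁₂ = f₂₁ = 1.15/EI.
Compatibility — zero rotation at each built-in end:
  2.3 M_D + 1.15 M_E = 562
  1.15 M_D + 2.3 M_E = 514.9
Solving the pair gives M_D = 176.6 kip·ft and M_E = 135.6 kip·ft (hogging).

M_E = 135.6 kip·ft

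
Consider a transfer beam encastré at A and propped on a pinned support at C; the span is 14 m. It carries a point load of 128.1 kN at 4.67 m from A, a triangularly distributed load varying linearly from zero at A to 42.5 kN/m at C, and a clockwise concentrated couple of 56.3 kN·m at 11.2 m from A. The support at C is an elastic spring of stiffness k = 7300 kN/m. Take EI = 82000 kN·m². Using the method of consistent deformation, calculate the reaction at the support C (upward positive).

R_C = 186.1 kN

Take the reaction at C as the redundant and release it; the primary structure is a cantilever fixed at A.
Free-end deflection of the primary structure under the applied loading (downward +):
  point load 128.1 at a = 4.67: Pa²(3L − a)/(6EI) = 17382/EI
  triangular load, peak 42.5 at the free end: 11w₀L⁴/(120EI) = 149662/EI
  clockwise couple 56.3 at a = 11.2: M₀a(2L − a)/(2EI) = 5297/EI
  δ_0 = 172341/EI
Tip deflection under a unit load at C: L³/(3EI) = 914.7/EI.
With EI = 82000 kN·m²: δ_0 = 2.1017 m and δ_{CC} = 0.011154 m/kN.
Compatibility — the spring shortens by R_C/k under the reaction it provides: δ_0 − R_C·δ_{CC} = R_C/k. With 1/k = 0.000137 m/kN, R_C = δ_0 / (δ_{CC} + 1/k) = 2.1017 / (0.011154 + 0.000137) = 186.1 kN.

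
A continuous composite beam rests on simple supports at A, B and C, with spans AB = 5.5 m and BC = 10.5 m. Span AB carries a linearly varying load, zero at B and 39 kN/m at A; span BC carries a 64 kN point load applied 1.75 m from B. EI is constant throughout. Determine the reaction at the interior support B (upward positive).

Take M_B as the redundant. Released structure: two simple spans AB and BC with a hinge at B.
Discontinuity in slope at B on the released structure — sum the simple-span end rotations:
  span AB: triangular load, peak 39: 7w₀L³/(360EI) = 126.2/EI
  span BC: point load 64 at a = 1.75: Pab(L + b)/(6LEI) = 299.4/EI
  relative rotation θ_0 = (126.2 + 299.4)/EI = 425.6/EI
A unit hogging moment at B produces rotation L₁/(3EI) + L₂/(3EI) = 5.333/EI.
Compatibility: M_B·(L₁+L₂)/(3EI) = θ_0, giving M_B = 79.8 kN·m (hogging).
Span AB, ΣM about A with M_B applied at B: R_B^{AB}·5.5 = 196.6 + 79.8, so R_B^{AB} = 50.26 kN and R_A = 107.2 − 50.26 = 56.99 kN.
Span BC, ΣM about C: R_B^{BC}·10.5 = 560 + 79.8, so R_B^{BC} = 60.93 kN and R_C = 64 − 60.93 = 3.066 kN.
R_B = 50.26 + 60.93 = 111.2 kN.

R_B = 111.2 kN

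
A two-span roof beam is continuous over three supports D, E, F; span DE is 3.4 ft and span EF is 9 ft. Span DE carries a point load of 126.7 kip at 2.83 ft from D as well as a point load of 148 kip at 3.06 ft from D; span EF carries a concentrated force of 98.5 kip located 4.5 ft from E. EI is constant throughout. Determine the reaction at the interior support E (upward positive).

R_E = 347.7 kip

Release continuity at E by inserting a hinge; the redundant is the internal moment M_E. The primary structure is two simply-supported spans DE and EF.
Rotations at E on the released spans (each span's end-slope, ×1/EI):
  span DE: point load 126.7 at a = 2.83: Pab(L + a)/(6LEI) = 62.42/EI
  span DE: point load 148 at a = 3.06: Pab(L + a)/(6LEI) = 48.76/EI
  span EF: point load 98.5 at a = 4.5: Pab(L + b)/(6LEI) = 498.7/EI
  relative rotation θ_0 = (111.2 + 498.7)/EI = 609.8/EI
A unit hogging moment at E produces rotation L₁/(3EI) + L₂/(3EI) = 4.133/EI.
Compatibility: M_E·(L₁+L₂)/(3EI) = θ_0, giving M_E = 147.5 kip·ft (hogging).
Span DE, ΣM about D with M_E applied at E: R_E^{DE}·3.4 = 811.4 + 147.5, so R_E^{DE} = 282.1 kip and R_D = 274.7 − 282.1 = -7.353 kip.
Span EF, ΣM about F: R_E^{EF}·9 = 443.2 + 147.5, so R_E^{EF} = 65.64 kip and R_F = 98.5 − 65.64 = 32.86 kip.
R_E = 282.1 + 65.64 = 347.7 kip.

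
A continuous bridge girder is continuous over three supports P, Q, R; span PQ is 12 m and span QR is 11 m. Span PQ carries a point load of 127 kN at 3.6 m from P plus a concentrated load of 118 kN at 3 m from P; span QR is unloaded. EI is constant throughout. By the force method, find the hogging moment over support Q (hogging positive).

Insert a hinge at Q; M_Q is the redundant, and each span becomes simply supported.
Discontinuity in slope at Q on the released structure — sum the simple-span end rotations:
  span PQ: point load 127 at a = 3.6: Pab(L + a)/(6LEI) = 832.1/EI
  span PQ: point load 118 at a = 3: Pab(L + a)/(6LEI) = 663.8/EI
  relative rotation θ_0 = (1496 + 0)/EI = 1496/EI
A unit hogging moment at Q produces rotation L₁/(3EI) + L₂/(3EI) = 7.667/EI.
Compatibility: M_Q·(L₁+L₂)/(3EI) = θ_0, giving M_Q = 195.1 kN·m (hogging).

M_Q = 195.1 kN·m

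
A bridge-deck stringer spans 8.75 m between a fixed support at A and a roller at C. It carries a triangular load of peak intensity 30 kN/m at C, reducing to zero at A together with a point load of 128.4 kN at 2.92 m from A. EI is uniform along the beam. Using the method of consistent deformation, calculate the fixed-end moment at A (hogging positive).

M_A = 342.1 kN·m

Take the reaction at C as the redundant and release it; the primary structure is a cantilever fixed at A.
Free-end deflection of the primary structure under the applied loading (downward +):
  triangular load, peak 30 at the free end: 11w₀L⁴/(120EI) = 16120/EI
  point load 128.4 at a = 2.92: Pa²(3L − a)/(6EI) = 4257/EI
  δ_0 = 20377/EI
Flexibility coefficient — unit upward force at C: δ_{CC} = L³/(3EI) = 223.3/EI.
Compatibility at C: δ_0 − R_C·δ_{CC} = 0, so R_C = 20377/223.3 = 91.25 kN.
Moment equilibrium about A: M_A = Σ(load moments about A) − R_C·L = 1141 − 91.25×8.75 = 342.1 kN·m.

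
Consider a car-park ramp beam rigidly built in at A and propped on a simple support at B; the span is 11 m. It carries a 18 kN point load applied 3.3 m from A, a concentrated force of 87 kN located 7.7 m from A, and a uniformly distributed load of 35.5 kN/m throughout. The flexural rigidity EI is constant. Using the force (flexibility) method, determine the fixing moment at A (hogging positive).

M_A = 702.9 kN·m

Take the reaction at B as the redundant and release it; the primary structure is a cantilever fixed at A.
Deflection at B on the released cantilever, summing each load's contribution:
  point load 18 at a = 3.3: Pa²(3L − a)/(6EI) = 970.3/EI
  point load 87 at a = 7.7: Pa²(3L − a)/(6EI) = 21751/EI
  UDL 35.5: wL⁴/(8EI) = 64969/EI
  δ_0 = 87690/EI
Tip deflection under a unit load at B: L³/(3EI) = 443.7/EI.
Compatibility at B: δ_0 − R_B·δ_{BB} = 0, so R_B = 87690/443.7 = 197.6 kN.
Moment equilibrium about A: M_A = Σ(load moments about A) − R_B·L = 2877 − 197.6×11 = 702.9 kN·m.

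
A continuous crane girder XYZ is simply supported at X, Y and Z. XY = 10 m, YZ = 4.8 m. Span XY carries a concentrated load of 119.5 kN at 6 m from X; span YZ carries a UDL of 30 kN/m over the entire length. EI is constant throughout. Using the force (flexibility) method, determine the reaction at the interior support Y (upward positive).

R_Y = 200.1 kN

Take M_Y as the redundant. Released structure: two simple spans XY and YZ with a hinge at Y.
Rotations at Y on the released spans (each span's end-slope, ×1/EI):
  span XY: point load 119.5 at a = 6: Pab(L + a)/(6LEI) = 764.8/EI
  span YZ: UDL 30: wL³/(24EI) = 138.2/EI
  relative rotation θ_0 = (764.8 + 138.2)/EI = 903/EI
A unit hogging moment at Y produces rotation L₁/(3EI) + L₂/(3EI) = 4.933/EI.
Compatibility: M_Y·(L₁+L₂)/(3EI) = θ_0, giving M_Y = 183 kN·m (hogging).
Span XY, ΣM about X with M_Y applied at Y: R_Y^{XY}·10 = 717 + 183, so R_Y^{XY} = 90 kN and R_X = 119.5 − 90 = 29.5 kN.
Span YZ, ΣM about Z: R_Y^{YZ}·4.8 = 345.6 + 183, so R_Y^{YZ} = 110.1 kN and R_Z = 144 − 110.1 = 33.86 kN.
R_Y = 90 + 110.1 = 200.1 kN.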